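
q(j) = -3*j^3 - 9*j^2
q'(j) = -9*j^2 - 18*j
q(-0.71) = -3.46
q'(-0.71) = 8.24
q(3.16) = -184.53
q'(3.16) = -146.75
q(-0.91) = -5.19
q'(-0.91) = 8.93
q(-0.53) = -2.08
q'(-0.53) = 7.01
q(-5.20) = 178.46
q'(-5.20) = -149.76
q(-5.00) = 150.00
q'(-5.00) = -135.00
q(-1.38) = -9.26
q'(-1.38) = 7.70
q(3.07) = -171.63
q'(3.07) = -140.08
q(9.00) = -2916.00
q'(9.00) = -891.00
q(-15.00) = 8100.00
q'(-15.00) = -1755.00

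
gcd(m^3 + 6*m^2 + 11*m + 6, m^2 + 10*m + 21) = m + 3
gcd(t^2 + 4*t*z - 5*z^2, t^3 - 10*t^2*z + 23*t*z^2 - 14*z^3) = -t + z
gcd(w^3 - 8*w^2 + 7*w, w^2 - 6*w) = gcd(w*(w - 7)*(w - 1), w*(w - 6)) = w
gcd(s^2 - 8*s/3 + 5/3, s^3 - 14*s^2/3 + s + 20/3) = s - 5/3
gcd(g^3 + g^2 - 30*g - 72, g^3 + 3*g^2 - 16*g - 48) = g^2 + 7*g + 12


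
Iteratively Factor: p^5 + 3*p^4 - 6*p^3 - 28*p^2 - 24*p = (p + 2)*(p^4 + p^3 - 8*p^2 - 12*p) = p*(p + 2)*(p^3 + p^2 - 8*p - 12) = p*(p - 3)*(p + 2)*(p^2 + 4*p + 4) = p*(p - 3)*(p + 2)^2*(p + 2)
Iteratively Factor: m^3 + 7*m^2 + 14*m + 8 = (m + 1)*(m^2 + 6*m + 8) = (m + 1)*(m + 4)*(m + 2)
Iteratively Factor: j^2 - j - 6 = (j - 3)*(j + 2)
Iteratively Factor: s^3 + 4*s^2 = (s)*(s^2 + 4*s) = s*(s + 4)*(s)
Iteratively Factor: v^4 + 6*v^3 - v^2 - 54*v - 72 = (v + 3)*(v^3 + 3*v^2 - 10*v - 24) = (v + 2)*(v + 3)*(v^2 + v - 12) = (v - 3)*(v + 2)*(v + 3)*(v + 4)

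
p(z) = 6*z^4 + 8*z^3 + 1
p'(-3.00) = -432.00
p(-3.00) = 271.00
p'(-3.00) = -432.00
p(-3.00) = 271.00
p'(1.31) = 95.14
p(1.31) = 36.65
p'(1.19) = 74.43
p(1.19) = 26.51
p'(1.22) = 79.30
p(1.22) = 28.82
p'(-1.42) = -20.33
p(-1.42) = 2.49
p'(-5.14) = -2625.05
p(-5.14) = 3102.60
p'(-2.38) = -187.60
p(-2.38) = 85.66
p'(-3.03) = -447.29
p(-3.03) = 284.19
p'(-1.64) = -41.31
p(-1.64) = 9.12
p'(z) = 24*z^3 + 24*z^2 = 24*z^2*(z + 1)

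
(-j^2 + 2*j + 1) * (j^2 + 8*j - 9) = -j^4 - 6*j^3 + 26*j^2 - 10*j - 9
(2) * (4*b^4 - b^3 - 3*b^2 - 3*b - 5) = 8*b^4 - 2*b^3 - 6*b^2 - 6*b - 10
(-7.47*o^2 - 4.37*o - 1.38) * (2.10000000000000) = -15.687*o^2 - 9.177*o - 2.898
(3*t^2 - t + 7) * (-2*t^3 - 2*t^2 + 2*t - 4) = -6*t^5 - 4*t^4 - 6*t^3 - 28*t^2 + 18*t - 28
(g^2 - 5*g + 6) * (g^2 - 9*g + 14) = g^4 - 14*g^3 + 65*g^2 - 124*g + 84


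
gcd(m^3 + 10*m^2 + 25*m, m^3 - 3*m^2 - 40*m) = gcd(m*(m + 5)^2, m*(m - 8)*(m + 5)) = m^2 + 5*m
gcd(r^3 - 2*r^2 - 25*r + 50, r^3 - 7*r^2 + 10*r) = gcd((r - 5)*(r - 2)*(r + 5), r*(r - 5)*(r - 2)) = r^2 - 7*r + 10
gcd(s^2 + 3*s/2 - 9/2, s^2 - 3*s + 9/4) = s - 3/2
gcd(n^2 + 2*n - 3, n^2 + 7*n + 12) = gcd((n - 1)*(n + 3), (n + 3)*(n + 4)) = n + 3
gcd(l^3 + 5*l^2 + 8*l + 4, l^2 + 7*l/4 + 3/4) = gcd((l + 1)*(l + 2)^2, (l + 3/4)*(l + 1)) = l + 1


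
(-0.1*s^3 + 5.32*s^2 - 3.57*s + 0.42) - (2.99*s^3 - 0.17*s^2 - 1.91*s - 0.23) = -3.09*s^3 + 5.49*s^2 - 1.66*s + 0.65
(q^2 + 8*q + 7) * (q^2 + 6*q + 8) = q^4 + 14*q^3 + 63*q^2 + 106*q + 56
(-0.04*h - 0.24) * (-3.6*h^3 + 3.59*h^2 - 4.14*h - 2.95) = 0.144*h^4 + 0.7204*h^3 - 0.696*h^2 + 1.1116*h + 0.708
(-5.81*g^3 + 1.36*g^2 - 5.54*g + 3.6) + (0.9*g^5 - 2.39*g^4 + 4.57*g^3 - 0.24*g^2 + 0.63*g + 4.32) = 0.9*g^5 - 2.39*g^4 - 1.24*g^3 + 1.12*g^2 - 4.91*g + 7.92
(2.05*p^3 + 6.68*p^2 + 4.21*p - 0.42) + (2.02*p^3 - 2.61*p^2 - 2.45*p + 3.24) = 4.07*p^3 + 4.07*p^2 + 1.76*p + 2.82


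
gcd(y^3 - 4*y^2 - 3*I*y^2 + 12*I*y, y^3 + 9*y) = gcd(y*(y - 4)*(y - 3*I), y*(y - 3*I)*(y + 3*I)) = y^2 - 3*I*y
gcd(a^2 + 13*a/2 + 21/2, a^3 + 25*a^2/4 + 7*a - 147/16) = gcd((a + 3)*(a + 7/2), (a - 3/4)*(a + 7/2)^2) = a + 7/2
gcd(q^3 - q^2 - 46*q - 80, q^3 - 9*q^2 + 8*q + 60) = q + 2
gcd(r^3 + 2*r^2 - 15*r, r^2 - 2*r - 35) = r + 5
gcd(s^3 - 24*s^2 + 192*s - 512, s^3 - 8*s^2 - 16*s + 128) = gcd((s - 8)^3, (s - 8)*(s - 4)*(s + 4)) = s - 8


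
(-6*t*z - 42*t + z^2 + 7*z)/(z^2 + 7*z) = (-6*t + z)/z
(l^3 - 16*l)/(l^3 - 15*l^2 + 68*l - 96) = l*(l + 4)/(l^2 - 11*l + 24)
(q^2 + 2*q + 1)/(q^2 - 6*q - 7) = (q + 1)/(q - 7)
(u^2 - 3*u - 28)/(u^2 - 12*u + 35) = (u + 4)/(u - 5)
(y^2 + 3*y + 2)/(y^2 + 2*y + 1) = (y + 2)/(y + 1)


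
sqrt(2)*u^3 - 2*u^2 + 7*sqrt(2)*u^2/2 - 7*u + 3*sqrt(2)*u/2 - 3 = (u + 3)*(u - sqrt(2))*(sqrt(2)*u + sqrt(2)/2)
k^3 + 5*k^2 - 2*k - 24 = (k - 2)*(k + 3)*(k + 4)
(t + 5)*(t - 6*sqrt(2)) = t^2 - 6*sqrt(2)*t + 5*t - 30*sqrt(2)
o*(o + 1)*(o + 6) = o^3 + 7*o^2 + 6*o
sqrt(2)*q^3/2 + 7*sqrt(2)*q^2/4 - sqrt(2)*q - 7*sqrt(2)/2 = (q + 7/2)*(q - sqrt(2))*(sqrt(2)*q/2 + 1)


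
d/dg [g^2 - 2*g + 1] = 2*g - 2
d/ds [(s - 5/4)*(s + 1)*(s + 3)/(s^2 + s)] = 1 + 15/(4*s^2)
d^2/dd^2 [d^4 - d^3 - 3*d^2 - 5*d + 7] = 12*d^2 - 6*d - 6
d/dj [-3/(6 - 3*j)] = -1/(j - 2)^2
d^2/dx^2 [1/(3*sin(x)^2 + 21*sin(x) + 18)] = (-4*sin(x)^3 - 17*sin(x)^2 - 2*sin(x) + 86)/(3*(sin(x) + 1)^2*(sin(x) + 6)^3)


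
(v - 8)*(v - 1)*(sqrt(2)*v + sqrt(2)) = sqrt(2)*v^3 - 8*sqrt(2)*v^2 - sqrt(2)*v + 8*sqrt(2)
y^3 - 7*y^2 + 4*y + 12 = (y - 6)*(y - 2)*(y + 1)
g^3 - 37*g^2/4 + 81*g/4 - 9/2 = (g - 6)*(g - 3)*(g - 1/4)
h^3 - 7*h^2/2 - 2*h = h*(h - 4)*(h + 1/2)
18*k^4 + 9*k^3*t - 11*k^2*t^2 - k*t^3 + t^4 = (-3*k + t)*(-2*k + t)*(k + t)*(3*k + t)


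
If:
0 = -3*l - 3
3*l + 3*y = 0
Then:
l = -1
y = 1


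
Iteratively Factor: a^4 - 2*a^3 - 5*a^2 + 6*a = (a + 2)*(a^3 - 4*a^2 + 3*a) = a*(a + 2)*(a^2 - 4*a + 3) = a*(a - 3)*(a + 2)*(a - 1)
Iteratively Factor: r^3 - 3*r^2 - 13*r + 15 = (r - 5)*(r^2 + 2*r - 3) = (r - 5)*(r - 1)*(r + 3)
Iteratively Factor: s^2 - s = (s - 1)*(s)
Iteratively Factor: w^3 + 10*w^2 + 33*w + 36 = (w + 3)*(w^2 + 7*w + 12) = (w + 3)^2*(w + 4)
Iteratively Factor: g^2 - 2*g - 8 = (g - 4)*(g + 2)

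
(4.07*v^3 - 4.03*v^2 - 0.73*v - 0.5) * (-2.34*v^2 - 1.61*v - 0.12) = -9.5238*v^5 + 2.8775*v^4 + 7.7081*v^3 + 2.8289*v^2 + 0.8926*v + 0.06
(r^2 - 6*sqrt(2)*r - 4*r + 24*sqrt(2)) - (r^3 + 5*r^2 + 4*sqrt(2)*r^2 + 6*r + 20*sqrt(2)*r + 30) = -r^3 - 4*sqrt(2)*r^2 - 4*r^2 - 26*sqrt(2)*r - 10*r - 30 + 24*sqrt(2)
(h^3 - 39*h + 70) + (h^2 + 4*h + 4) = h^3 + h^2 - 35*h + 74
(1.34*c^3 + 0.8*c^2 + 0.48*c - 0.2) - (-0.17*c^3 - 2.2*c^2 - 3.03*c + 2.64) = 1.51*c^3 + 3.0*c^2 + 3.51*c - 2.84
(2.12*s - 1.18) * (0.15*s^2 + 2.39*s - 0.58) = 0.318*s^3 + 4.8898*s^2 - 4.0498*s + 0.6844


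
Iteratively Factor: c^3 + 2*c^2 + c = (c + 1)*(c^2 + c) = (c + 1)^2*(c)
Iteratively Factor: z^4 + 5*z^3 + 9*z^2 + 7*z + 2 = (z + 1)*(z^3 + 4*z^2 + 5*z + 2) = (z + 1)*(z + 2)*(z^2 + 2*z + 1) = (z + 1)^2*(z + 2)*(z + 1)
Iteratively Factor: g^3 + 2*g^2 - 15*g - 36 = (g + 3)*(g^2 - g - 12) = (g - 4)*(g + 3)*(g + 3)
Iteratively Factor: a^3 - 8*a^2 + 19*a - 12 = (a - 1)*(a^2 - 7*a + 12) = (a - 3)*(a - 1)*(a - 4)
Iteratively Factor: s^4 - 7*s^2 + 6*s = (s - 1)*(s^3 + s^2 - 6*s) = (s - 2)*(s - 1)*(s^2 + 3*s) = (s - 2)*(s - 1)*(s + 3)*(s)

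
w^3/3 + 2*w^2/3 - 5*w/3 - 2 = (w/3 + 1/3)*(w - 2)*(w + 3)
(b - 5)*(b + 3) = b^2 - 2*b - 15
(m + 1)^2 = m^2 + 2*m + 1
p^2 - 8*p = p*(p - 8)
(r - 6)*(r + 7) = r^2 + r - 42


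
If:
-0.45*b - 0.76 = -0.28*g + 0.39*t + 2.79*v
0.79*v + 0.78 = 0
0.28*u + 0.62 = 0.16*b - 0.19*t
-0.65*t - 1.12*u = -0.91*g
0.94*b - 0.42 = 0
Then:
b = 0.45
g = -2.73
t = 2.64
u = -3.75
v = -0.99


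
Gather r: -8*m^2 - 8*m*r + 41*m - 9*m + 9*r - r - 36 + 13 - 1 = -8*m^2 + 32*m + r*(8 - 8*m) - 24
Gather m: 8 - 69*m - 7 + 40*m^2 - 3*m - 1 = 40*m^2 - 72*m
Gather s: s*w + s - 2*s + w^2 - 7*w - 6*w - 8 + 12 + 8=s*(w - 1) + w^2 - 13*w + 12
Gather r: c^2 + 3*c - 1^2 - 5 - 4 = c^2 + 3*c - 10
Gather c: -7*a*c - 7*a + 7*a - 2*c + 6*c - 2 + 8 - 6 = c*(4 - 7*a)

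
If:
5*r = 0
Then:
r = 0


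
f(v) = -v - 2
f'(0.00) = -1.00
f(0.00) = -2.00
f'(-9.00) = -1.00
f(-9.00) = 7.00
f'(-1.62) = -1.00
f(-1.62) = -0.38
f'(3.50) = -1.00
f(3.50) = -5.50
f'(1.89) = -1.00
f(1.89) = -3.89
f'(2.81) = -1.00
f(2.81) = -4.81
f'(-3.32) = -1.00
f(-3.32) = 1.32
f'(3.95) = -1.00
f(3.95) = -5.95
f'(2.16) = -1.00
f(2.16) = -4.16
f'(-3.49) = -1.00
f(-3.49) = 1.49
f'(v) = -1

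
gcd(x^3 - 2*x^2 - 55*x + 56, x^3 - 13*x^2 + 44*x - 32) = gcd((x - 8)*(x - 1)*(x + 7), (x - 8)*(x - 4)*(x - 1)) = x^2 - 9*x + 8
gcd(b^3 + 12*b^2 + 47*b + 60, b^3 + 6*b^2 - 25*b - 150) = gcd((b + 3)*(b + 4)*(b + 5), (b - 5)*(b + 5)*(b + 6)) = b + 5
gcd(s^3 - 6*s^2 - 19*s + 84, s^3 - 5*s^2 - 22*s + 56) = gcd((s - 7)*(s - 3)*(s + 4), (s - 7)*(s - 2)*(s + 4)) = s^2 - 3*s - 28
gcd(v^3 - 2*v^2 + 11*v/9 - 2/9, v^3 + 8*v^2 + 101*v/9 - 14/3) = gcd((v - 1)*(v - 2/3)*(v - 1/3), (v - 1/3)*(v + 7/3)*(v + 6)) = v - 1/3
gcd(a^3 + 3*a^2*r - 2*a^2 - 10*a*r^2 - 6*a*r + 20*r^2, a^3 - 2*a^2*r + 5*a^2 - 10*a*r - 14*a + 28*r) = -a^2 + 2*a*r + 2*a - 4*r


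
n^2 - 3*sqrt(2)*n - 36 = (n - 6*sqrt(2))*(n + 3*sqrt(2))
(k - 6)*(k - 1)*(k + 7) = k^3 - 43*k + 42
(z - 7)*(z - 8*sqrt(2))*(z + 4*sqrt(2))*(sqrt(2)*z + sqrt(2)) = sqrt(2)*z^4 - 6*sqrt(2)*z^3 - 8*z^3 - 71*sqrt(2)*z^2 + 48*z^2 + 56*z + 384*sqrt(2)*z + 448*sqrt(2)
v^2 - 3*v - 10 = (v - 5)*(v + 2)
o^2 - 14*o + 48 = (o - 8)*(o - 6)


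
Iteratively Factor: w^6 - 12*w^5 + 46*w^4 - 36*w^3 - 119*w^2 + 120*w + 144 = (w + 1)*(w^5 - 13*w^4 + 59*w^3 - 95*w^2 - 24*w + 144) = (w - 4)*(w + 1)*(w^4 - 9*w^3 + 23*w^2 - 3*w - 36) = (w - 4)*(w + 1)^2*(w^3 - 10*w^2 + 33*w - 36) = (w - 4)^2*(w + 1)^2*(w^2 - 6*w + 9) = (w - 4)^2*(w - 3)*(w + 1)^2*(w - 3)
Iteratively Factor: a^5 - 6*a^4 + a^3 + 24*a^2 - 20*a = (a - 2)*(a^4 - 4*a^3 - 7*a^2 + 10*a) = (a - 2)*(a - 1)*(a^3 - 3*a^2 - 10*a) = (a - 5)*(a - 2)*(a - 1)*(a^2 + 2*a) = (a - 5)*(a - 2)*(a - 1)*(a + 2)*(a)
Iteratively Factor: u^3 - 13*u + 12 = (u - 3)*(u^2 + 3*u - 4) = (u - 3)*(u + 4)*(u - 1)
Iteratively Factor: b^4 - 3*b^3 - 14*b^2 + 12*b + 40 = (b + 2)*(b^3 - 5*b^2 - 4*b + 20) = (b + 2)^2*(b^2 - 7*b + 10) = (b - 2)*(b + 2)^2*(b - 5)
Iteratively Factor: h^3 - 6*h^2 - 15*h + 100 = (h - 5)*(h^2 - h - 20) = (h - 5)^2*(h + 4)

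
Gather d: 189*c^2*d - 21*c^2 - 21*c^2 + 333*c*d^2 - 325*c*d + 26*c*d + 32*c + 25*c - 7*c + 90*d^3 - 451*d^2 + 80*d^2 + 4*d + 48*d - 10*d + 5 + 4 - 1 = -42*c^2 + 50*c + 90*d^3 + d^2*(333*c - 371) + d*(189*c^2 - 299*c + 42) + 8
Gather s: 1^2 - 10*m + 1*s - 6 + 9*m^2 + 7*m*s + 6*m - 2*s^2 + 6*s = 9*m^2 - 4*m - 2*s^2 + s*(7*m + 7) - 5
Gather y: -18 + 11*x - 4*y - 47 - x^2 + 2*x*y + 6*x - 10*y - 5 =-x^2 + 17*x + y*(2*x - 14) - 70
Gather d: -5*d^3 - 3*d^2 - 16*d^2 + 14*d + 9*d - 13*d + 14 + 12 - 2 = -5*d^3 - 19*d^2 + 10*d + 24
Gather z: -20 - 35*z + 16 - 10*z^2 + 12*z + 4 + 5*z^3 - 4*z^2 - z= 5*z^3 - 14*z^2 - 24*z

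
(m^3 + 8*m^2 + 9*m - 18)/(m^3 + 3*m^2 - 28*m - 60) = (m^2 + 2*m - 3)/(m^2 - 3*m - 10)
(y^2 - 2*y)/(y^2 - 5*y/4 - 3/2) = 4*y/(4*y + 3)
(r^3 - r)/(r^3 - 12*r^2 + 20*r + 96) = (r^3 - r)/(r^3 - 12*r^2 + 20*r + 96)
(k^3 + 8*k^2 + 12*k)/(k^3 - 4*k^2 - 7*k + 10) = k*(k + 6)/(k^2 - 6*k + 5)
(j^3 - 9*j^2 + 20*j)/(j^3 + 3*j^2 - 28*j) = (j - 5)/(j + 7)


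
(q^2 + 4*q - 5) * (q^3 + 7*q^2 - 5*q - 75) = q^5 + 11*q^4 + 18*q^3 - 130*q^2 - 275*q + 375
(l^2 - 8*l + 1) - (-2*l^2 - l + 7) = 3*l^2 - 7*l - 6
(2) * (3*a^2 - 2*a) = 6*a^2 - 4*a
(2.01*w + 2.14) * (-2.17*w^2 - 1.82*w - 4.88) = -4.3617*w^3 - 8.302*w^2 - 13.7036*w - 10.4432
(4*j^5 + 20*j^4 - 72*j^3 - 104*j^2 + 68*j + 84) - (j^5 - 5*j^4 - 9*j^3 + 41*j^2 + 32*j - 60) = 3*j^5 + 25*j^4 - 63*j^3 - 145*j^2 + 36*j + 144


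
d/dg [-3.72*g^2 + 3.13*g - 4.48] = 3.13 - 7.44*g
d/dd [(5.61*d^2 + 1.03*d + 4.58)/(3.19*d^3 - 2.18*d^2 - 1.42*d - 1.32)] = (-17.8959*d^4 - 6.5714*d^3 - 49.5514*d^2 + 5.1584*d + 5.144)/(10.1761*d^6 - 13.9084*d^5 - 4.3072*d^4 - 2.2304*d^3 + 7.7716*d^2 + 3.7488*d + 1.7424)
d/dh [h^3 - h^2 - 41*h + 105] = 3*h^2 - 2*h - 41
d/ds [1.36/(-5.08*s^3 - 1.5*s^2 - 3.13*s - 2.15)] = (20.7264*s^2 + 4.08*s + 4.2568)/(5.08*s^3 + 1.5*s^2 + 3.13*s + 2.15)^2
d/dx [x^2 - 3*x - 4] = 2*x - 3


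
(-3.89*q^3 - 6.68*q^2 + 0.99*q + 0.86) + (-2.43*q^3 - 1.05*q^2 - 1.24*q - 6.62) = -6.32*q^3 - 7.73*q^2 - 0.25*q - 5.76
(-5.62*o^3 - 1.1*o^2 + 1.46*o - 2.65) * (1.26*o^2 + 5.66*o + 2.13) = -7.0812*o^5 - 33.1952*o^4 - 16.357*o^3 + 2.5816*o^2 - 11.8892*o - 5.6445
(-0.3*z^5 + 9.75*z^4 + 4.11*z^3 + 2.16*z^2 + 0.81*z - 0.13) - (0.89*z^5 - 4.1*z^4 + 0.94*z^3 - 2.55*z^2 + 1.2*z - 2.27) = -1.19*z^5 + 13.85*z^4 + 3.17*z^3 + 4.71*z^2 - 0.39*z + 2.14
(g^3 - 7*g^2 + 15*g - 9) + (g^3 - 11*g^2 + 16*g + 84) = 2*g^3 - 18*g^2 + 31*g + 75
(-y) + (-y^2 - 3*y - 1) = -y^2 - 4*y - 1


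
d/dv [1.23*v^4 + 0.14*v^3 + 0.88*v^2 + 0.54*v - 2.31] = 4.92*v^3 + 0.42*v^2 + 1.76*v + 0.54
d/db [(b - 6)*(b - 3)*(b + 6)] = 3*b^2 - 6*b - 36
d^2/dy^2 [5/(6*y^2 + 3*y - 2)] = 30*(-12*y^2 - 6*y + 3*(4*y + 1)^2 + 4)/(6*y^2 + 3*y - 2)^3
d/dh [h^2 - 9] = 2*h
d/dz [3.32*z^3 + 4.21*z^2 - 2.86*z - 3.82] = 9.96*z^2 + 8.42*z - 2.86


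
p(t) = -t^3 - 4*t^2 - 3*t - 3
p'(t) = -3*t^2 - 8*t - 3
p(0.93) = -10.05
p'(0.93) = -13.03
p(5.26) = -274.98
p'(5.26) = -128.08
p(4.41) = -179.79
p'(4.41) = -96.62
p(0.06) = -3.19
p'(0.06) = -3.49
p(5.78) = -347.07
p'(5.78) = -149.47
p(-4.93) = 34.39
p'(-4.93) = -36.47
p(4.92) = -233.68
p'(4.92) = -114.98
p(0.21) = -3.82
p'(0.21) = -4.81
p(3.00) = -75.00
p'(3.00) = -54.00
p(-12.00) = 1185.00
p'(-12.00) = -339.00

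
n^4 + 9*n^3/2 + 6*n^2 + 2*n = n*(n + 1/2)*(n + 2)^2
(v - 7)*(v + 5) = v^2 - 2*v - 35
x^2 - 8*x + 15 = (x - 5)*(x - 3)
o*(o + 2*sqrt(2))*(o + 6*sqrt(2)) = o^3 + 8*sqrt(2)*o^2 + 24*o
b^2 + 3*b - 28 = (b - 4)*(b + 7)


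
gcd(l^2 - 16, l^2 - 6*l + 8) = l - 4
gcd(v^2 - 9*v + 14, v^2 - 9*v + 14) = v^2 - 9*v + 14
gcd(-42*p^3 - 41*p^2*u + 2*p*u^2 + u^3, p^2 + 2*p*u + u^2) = p + u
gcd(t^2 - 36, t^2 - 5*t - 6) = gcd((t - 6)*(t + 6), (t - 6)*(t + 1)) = t - 6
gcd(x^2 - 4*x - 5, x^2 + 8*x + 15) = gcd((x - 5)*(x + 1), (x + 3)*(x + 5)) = 1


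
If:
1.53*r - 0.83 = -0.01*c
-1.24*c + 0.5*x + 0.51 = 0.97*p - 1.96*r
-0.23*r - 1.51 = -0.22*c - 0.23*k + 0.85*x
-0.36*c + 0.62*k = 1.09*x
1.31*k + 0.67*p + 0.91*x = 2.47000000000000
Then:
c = 5.29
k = 4.03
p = -4.93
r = 0.51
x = 0.54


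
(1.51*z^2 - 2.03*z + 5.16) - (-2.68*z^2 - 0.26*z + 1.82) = 4.19*z^2 - 1.77*z + 3.34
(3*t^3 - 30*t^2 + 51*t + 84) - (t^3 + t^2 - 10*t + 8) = 2*t^3 - 31*t^2 + 61*t + 76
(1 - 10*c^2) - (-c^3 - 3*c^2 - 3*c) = c^3 - 7*c^2 + 3*c + 1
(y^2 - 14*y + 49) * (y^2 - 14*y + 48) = y^4 - 28*y^3 + 293*y^2 - 1358*y + 2352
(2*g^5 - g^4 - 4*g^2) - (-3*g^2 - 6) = 2*g^5 - g^4 - g^2 + 6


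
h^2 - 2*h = h*(h - 2)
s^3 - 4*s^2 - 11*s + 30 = (s - 5)*(s - 2)*(s + 3)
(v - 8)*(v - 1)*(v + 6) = v^3 - 3*v^2 - 46*v + 48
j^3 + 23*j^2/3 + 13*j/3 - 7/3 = (j - 1/3)*(j + 1)*(j + 7)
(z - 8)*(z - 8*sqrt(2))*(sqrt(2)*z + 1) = sqrt(2)*z^3 - 15*z^2 - 8*sqrt(2)*z^2 - 8*sqrt(2)*z + 120*z + 64*sqrt(2)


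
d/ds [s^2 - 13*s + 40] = 2*s - 13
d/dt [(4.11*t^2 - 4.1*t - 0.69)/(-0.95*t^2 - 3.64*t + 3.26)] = (-18.8554*t^2 + 25.4862*t - 15.8776)/(0.9025*t^4 + 6.916*t^3 + 7.0556*t^2 - 23.7328*t + 10.6276)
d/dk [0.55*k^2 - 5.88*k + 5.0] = 1.1*k - 5.88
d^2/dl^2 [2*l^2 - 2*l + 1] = 4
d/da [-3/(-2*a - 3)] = -6/(2*a + 3)^2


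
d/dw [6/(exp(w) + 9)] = -6*exp(w)/(exp(w) + 9)^2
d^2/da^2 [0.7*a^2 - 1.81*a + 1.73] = 1.40000000000000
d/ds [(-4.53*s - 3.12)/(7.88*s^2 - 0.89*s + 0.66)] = (35.6964*s^2 + 49.1712*s - 5.7666)/(62.0944*s^4 - 14.0264*s^3 + 11.1937*s^2 - 1.1748*s + 0.4356)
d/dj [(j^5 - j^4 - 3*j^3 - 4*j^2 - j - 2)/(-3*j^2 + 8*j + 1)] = (-9*j^6 + 38*j^5 - 10*j^4 - 52*j^3 - 44*j^2 - 20*j + 15)/(9*j^4 - 48*j^3 + 58*j^2 + 16*j + 1)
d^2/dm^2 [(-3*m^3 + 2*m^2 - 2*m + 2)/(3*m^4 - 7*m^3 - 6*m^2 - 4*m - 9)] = 2*(-27*m^9 + 54*m^8 - 396*m^7 + 524*m^6 - 1392*m^5 + 1554*m^4 - 748*m^3 + 816*m^2 - 639*m + 158)/(27*m^12 - 189*m^11 + 279*m^10 + 305*m^9 - 297*m^8 + 222*m^7 - 1431*m^6 - 2388*m^5 - 2043*m^4 - 3061*m^3 - 1890*m^2 - 972*m - 729)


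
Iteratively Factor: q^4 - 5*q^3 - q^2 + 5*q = (q - 5)*(q^3 - q) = q*(q - 5)*(q^2 - 1) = q*(q - 5)*(q + 1)*(q - 1)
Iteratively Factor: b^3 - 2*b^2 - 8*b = (b - 4)*(b^2 + 2*b) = b*(b - 4)*(b + 2)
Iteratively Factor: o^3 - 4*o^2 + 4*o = (o - 2)*(o^2 - 2*o) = (o - 2)^2*(o)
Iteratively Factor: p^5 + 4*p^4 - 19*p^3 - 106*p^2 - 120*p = (p + 4)*(p^4 - 19*p^2 - 30*p) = (p + 3)*(p + 4)*(p^3 - 3*p^2 - 10*p) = (p - 5)*(p + 3)*(p + 4)*(p^2 + 2*p) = (p - 5)*(p + 2)*(p + 3)*(p + 4)*(p)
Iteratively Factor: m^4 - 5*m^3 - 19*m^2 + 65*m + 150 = (m - 5)*(m^3 - 19*m - 30) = (m - 5)^2*(m^2 + 5*m + 6) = (m - 5)^2*(m + 3)*(m + 2)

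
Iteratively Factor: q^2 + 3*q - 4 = (q - 1)*(q + 4)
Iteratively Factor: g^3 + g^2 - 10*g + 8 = (g - 2)*(g^2 + 3*g - 4) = (g - 2)*(g + 4)*(g - 1)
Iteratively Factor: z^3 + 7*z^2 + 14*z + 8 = (z + 2)*(z^2 + 5*z + 4) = (z + 2)*(z + 4)*(z + 1)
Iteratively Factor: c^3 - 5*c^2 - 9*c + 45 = (c + 3)*(c^2 - 8*c + 15) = (c - 5)*(c + 3)*(c - 3)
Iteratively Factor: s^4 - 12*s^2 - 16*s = (s + 2)*(s^3 - 2*s^2 - 8*s) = (s + 2)^2*(s^2 - 4*s) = s*(s + 2)^2*(s - 4)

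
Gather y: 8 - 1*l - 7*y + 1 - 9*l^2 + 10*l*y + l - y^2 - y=-9*l^2 - y^2 + y*(10*l - 8) + 9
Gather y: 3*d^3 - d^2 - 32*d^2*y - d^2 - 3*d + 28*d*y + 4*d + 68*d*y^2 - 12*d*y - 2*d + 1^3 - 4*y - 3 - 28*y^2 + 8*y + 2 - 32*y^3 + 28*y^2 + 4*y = 3*d^3 - 2*d^2 + 68*d*y^2 - d - 32*y^3 + y*(-32*d^2 + 16*d + 8)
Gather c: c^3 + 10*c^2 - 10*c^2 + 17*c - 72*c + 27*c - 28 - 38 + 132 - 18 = c^3 - 28*c + 48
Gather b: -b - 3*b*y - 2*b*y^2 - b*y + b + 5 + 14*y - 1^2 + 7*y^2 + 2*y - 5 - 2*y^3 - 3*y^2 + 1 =b*(-2*y^2 - 4*y) - 2*y^3 + 4*y^2 + 16*y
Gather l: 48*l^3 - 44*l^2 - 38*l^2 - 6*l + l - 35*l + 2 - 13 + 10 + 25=48*l^3 - 82*l^2 - 40*l + 24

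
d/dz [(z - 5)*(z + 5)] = 2*z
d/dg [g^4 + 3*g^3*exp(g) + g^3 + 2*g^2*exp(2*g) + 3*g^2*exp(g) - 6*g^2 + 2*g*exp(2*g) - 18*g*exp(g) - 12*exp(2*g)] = 3*g^3*exp(g) + 4*g^3 + 4*g^2*exp(2*g) + 12*g^2*exp(g) + 3*g^2 + 8*g*exp(2*g) - 12*g*exp(g) - 12*g - 22*exp(2*g) - 18*exp(g)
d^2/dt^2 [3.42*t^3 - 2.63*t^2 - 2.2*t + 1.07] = 20.52*t - 5.26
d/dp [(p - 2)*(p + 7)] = 2*p + 5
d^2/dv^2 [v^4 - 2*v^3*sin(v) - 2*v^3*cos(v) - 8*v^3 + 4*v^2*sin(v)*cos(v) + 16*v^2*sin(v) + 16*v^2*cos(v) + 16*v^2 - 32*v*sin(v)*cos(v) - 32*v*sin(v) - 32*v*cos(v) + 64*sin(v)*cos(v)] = 2*sqrt(2)*v^3*sin(v + pi/4) - 4*v^2*sin(v) - 8*v^2*sin(2*v) - 28*v^2*cos(v) + 12*v^2 - 44*v*sin(v) + 64*v*sin(2*v) + 84*v*cos(v) + 16*v*cos(2*v) - 48*v + 96*sin(v) - 124*sin(2*v) - 32*cos(v) - 64*cos(2*v) + 32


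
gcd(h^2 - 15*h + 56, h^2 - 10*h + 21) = h - 7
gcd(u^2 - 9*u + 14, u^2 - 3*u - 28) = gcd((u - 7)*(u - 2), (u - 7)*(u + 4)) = u - 7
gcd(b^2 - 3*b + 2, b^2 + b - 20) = 1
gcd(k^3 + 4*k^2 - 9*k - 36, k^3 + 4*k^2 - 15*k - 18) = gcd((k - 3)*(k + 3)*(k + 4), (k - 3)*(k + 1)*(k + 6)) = k - 3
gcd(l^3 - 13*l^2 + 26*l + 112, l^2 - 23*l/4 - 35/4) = l - 7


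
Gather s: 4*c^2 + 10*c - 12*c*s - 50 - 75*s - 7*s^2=4*c^2 + 10*c - 7*s^2 + s*(-12*c - 75) - 50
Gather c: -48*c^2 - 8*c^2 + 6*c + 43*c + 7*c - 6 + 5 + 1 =-56*c^2 + 56*c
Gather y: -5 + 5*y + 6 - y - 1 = 4*y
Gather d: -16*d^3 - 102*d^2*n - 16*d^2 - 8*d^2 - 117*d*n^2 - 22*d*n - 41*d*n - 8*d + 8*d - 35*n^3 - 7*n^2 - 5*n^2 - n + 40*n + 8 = -16*d^3 + d^2*(-102*n - 24) + d*(-117*n^2 - 63*n) - 35*n^3 - 12*n^2 + 39*n + 8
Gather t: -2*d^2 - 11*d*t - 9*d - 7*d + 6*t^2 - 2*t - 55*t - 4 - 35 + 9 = -2*d^2 - 16*d + 6*t^2 + t*(-11*d - 57) - 30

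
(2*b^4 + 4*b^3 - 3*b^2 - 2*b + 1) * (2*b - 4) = 4*b^5 - 22*b^3 + 8*b^2 + 10*b - 4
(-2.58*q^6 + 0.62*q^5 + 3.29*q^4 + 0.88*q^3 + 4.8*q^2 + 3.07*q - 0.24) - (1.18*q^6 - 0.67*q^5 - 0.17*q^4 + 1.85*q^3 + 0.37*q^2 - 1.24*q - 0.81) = -3.76*q^6 + 1.29*q^5 + 3.46*q^4 - 0.97*q^3 + 4.43*q^2 + 4.31*q + 0.57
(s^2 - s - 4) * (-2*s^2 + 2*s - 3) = -2*s^4 + 4*s^3 + 3*s^2 - 5*s + 12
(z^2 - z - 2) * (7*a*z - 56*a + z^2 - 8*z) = 7*a*z^3 - 63*a*z^2 + 42*a*z + 112*a + z^4 - 9*z^3 + 6*z^2 + 16*z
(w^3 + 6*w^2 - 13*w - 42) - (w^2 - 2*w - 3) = w^3 + 5*w^2 - 11*w - 39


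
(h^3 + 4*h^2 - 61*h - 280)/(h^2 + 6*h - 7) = (h^2 - 3*h - 40)/(h - 1)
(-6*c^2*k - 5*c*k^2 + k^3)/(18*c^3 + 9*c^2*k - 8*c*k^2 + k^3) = -k/(3*c - k)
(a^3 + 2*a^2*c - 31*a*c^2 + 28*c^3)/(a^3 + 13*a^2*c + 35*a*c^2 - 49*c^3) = (a - 4*c)/(a + 7*c)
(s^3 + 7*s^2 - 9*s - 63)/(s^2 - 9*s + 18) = (s^2 + 10*s + 21)/(s - 6)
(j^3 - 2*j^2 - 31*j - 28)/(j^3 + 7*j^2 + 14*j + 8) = (j - 7)/(j + 2)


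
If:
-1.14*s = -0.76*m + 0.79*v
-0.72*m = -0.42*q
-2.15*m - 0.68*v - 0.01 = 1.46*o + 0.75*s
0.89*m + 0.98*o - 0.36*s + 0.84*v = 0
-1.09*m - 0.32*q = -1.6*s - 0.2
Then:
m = 0.10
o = -0.21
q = 0.18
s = -0.02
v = 0.13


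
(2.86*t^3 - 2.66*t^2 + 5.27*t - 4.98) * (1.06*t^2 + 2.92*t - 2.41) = 3.0316*t^5 + 5.5316*t^4 - 9.0736*t^3 + 16.5202*t^2 - 27.2423*t + 12.0018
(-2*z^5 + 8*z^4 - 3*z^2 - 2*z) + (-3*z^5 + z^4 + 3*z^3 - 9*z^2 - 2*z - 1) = -5*z^5 + 9*z^4 + 3*z^3 - 12*z^2 - 4*z - 1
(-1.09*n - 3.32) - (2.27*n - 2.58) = -3.36*n - 0.74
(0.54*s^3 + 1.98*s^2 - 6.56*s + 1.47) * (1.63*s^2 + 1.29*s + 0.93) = 0.8802*s^5 + 3.924*s^4 - 7.6364*s^3 - 4.2249*s^2 - 4.2045*s + 1.3671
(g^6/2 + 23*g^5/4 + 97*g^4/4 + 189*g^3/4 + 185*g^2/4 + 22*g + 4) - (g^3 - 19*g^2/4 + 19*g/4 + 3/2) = g^6/2 + 23*g^5/4 + 97*g^4/4 + 185*g^3/4 + 51*g^2 + 69*g/4 + 5/2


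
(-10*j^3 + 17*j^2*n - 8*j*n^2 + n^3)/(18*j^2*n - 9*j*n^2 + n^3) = (-10*j^3 + 17*j^2*n - 8*j*n^2 + n^3)/(n*(18*j^2 - 9*j*n + n^2))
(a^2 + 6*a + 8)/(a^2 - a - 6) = (a + 4)/(a - 3)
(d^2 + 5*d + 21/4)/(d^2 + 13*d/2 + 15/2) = (d + 7/2)/(d + 5)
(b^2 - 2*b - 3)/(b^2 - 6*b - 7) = (b - 3)/(b - 7)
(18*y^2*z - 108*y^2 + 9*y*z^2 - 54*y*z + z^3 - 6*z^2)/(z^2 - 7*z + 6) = (18*y^2 + 9*y*z + z^2)/(z - 1)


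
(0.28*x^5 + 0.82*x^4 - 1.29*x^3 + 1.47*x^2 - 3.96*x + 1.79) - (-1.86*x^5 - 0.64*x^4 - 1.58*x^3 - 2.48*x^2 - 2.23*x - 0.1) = 2.14*x^5 + 1.46*x^4 + 0.29*x^3 + 3.95*x^2 - 1.73*x + 1.89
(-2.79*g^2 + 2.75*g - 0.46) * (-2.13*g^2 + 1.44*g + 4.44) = 5.9427*g^4 - 9.8751*g^3 - 7.4478*g^2 + 11.5476*g - 2.0424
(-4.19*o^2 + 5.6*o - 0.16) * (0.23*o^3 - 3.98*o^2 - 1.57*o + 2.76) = -0.9637*o^5 + 17.9642*o^4 - 15.7465*o^3 - 19.7196*o^2 + 15.7072*o - 0.4416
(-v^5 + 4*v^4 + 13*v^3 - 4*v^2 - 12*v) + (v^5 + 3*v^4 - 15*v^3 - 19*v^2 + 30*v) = 7*v^4 - 2*v^3 - 23*v^2 + 18*v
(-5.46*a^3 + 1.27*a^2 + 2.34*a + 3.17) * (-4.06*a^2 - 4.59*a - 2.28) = 22.1676*a^5 + 19.9052*a^4 - 2.8809*a^3 - 26.5064*a^2 - 19.8855*a - 7.2276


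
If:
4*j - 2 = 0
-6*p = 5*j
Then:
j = 1/2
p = -5/12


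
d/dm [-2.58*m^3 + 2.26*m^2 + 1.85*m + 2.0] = -7.74*m^2 + 4.52*m + 1.85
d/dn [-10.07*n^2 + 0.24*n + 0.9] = 0.24 - 20.14*n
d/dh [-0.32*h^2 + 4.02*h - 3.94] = 4.02 - 0.64*h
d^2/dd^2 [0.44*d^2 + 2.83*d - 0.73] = 0.880000000000000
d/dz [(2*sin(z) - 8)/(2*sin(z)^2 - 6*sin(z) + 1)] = 2*(16*sin(z) + cos(2*z) - 24)*cos(z)/(-6*sin(z) - cos(2*z) + 2)^2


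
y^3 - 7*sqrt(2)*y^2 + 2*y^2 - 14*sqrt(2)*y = y*(y + 2)*(y - 7*sqrt(2))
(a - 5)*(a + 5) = a^2 - 25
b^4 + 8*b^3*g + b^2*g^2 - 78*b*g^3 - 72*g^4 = (b - 3*g)*(b + g)*(b + 4*g)*(b + 6*g)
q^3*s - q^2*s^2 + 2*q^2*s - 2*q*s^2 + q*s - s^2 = (q + 1)*(q - s)*(q*s + s)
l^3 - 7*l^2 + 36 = (l - 6)*(l - 3)*(l + 2)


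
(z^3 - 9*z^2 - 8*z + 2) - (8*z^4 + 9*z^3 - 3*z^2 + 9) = -8*z^4 - 8*z^3 - 6*z^2 - 8*z - 7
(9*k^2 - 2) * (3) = 27*k^2 - 6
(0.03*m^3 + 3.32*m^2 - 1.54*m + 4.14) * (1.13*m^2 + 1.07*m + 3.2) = 0.0339*m^5 + 3.7837*m^4 + 1.9082*m^3 + 13.6544*m^2 - 0.498200000000001*m + 13.248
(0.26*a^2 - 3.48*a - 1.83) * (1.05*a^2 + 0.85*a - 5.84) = 0.273*a^4 - 3.433*a^3 - 6.3979*a^2 + 18.7677*a + 10.6872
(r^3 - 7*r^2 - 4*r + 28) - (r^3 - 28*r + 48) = -7*r^2 + 24*r - 20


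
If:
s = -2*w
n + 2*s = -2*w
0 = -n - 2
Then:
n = -2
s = 2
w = -1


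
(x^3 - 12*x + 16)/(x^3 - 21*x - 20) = (-x^3 + 12*x - 16)/(-x^3 + 21*x + 20)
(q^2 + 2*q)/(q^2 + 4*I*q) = (q + 2)/(q + 4*I)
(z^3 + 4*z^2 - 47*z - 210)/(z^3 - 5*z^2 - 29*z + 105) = (z + 6)/(z - 3)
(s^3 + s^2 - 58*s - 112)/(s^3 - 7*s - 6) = (s^2 - s - 56)/(s^2 - 2*s - 3)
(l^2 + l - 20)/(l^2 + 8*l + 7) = (l^2 + l - 20)/(l^2 + 8*l + 7)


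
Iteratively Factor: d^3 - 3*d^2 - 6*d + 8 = (d - 1)*(d^2 - 2*d - 8) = (d - 1)*(d + 2)*(d - 4)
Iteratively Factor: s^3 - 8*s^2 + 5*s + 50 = (s - 5)*(s^2 - 3*s - 10) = (s - 5)*(s + 2)*(s - 5)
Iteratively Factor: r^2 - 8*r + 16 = (r - 4)*(r - 4)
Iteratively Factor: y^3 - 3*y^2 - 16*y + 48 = (y + 4)*(y^2 - 7*y + 12) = (y - 4)*(y + 4)*(y - 3)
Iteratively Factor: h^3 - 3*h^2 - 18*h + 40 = (h - 5)*(h^2 + 2*h - 8) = (h - 5)*(h - 2)*(h + 4)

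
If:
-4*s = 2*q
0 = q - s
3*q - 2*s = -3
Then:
No Solution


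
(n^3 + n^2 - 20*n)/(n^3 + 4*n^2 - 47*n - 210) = n*(n - 4)/(n^2 - n - 42)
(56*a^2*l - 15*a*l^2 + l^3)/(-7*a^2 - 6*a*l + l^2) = l*(-8*a + l)/(a + l)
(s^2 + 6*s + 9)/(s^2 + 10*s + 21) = (s + 3)/(s + 7)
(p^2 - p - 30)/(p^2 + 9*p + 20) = (p - 6)/(p + 4)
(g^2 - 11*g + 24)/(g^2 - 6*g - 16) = (g - 3)/(g + 2)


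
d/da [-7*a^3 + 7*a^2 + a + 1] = -21*a^2 + 14*a + 1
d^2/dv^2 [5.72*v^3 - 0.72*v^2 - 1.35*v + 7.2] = 34.32*v - 1.44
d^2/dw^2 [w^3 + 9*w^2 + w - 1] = 6*w + 18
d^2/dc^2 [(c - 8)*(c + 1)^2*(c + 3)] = 12*c^2 - 18*c - 66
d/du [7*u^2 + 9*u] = 14*u + 9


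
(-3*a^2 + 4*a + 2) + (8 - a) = -3*a^2 + 3*a + 10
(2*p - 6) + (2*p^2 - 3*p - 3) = 2*p^2 - p - 9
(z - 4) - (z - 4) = 0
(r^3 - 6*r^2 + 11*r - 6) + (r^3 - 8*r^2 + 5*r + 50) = 2*r^3 - 14*r^2 + 16*r + 44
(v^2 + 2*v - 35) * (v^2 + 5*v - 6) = v^4 + 7*v^3 - 31*v^2 - 187*v + 210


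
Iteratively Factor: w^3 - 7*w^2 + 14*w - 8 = (w - 2)*(w^2 - 5*w + 4) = (w - 4)*(w - 2)*(w - 1)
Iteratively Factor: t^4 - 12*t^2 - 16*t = (t)*(t^3 - 12*t - 16) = t*(t + 2)*(t^2 - 2*t - 8) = t*(t + 2)^2*(t - 4)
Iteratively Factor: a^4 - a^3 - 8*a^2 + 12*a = (a)*(a^3 - a^2 - 8*a + 12) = a*(a + 3)*(a^2 - 4*a + 4) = a*(a - 2)*(a + 3)*(a - 2)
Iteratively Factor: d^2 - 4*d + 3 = (d - 1)*(d - 3)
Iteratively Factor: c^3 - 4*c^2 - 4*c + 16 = (c - 4)*(c^2 - 4) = (c - 4)*(c + 2)*(c - 2)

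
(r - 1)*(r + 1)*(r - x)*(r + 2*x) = r^4 + r^3*x - 2*r^2*x^2 - r^2 - r*x + 2*x^2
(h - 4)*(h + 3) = h^2 - h - 12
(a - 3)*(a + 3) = a^2 - 9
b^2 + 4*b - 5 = (b - 1)*(b + 5)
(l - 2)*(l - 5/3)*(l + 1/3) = l^3 - 10*l^2/3 + 19*l/9 + 10/9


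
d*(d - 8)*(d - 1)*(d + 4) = d^4 - 5*d^3 - 28*d^2 + 32*d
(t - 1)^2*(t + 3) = t^3 + t^2 - 5*t + 3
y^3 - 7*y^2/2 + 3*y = y*(y - 2)*(y - 3/2)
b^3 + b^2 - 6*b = b*(b - 2)*(b + 3)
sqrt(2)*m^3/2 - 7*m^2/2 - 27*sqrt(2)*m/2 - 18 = (m - 6*sqrt(2))*(m + 3*sqrt(2)/2)*(sqrt(2)*m/2 + 1)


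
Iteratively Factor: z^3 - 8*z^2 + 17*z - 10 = (z - 1)*(z^2 - 7*z + 10) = (z - 5)*(z - 1)*(z - 2)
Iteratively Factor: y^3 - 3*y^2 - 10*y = (y - 5)*(y^2 + 2*y) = y*(y - 5)*(y + 2)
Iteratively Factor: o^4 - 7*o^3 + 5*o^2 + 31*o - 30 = (o - 5)*(o^3 - 2*o^2 - 5*o + 6) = (o - 5)*(o + 2)*(o^2 - 4*o + 3) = (o - 5)*(o - 3)*(o + 2)*(o - 1)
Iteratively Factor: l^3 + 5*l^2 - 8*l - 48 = (l + 4)*(l^2 + l - 12) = (l + 4)^2*(l - 3)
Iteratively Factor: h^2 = (h)*(h)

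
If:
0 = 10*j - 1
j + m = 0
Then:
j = 1/10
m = -1/10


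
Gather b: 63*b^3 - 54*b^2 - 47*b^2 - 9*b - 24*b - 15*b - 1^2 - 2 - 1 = 63*b^3 - 101*b^2 - 48*b - 4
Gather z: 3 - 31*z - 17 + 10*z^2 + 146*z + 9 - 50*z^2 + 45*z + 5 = -40*z^2 + 160*z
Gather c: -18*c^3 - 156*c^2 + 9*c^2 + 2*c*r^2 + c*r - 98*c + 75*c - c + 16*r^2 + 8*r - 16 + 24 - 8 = -18*c^3 - 147*c^2 + c*(2*r^2 + r - 24) + 16*r^2 + 8*r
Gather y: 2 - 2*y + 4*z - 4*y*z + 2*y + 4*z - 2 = -4*y*z + 8*z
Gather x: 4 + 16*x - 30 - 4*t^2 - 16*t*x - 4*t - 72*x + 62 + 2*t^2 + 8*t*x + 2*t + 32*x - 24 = -2*t^2 - 2*t + x*(-8*t - 24) + 12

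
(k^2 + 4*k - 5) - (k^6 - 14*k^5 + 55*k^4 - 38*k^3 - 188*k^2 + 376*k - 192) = -k^6 + 14*k^5 - 55*k^4 + 38*k^3 + 189*k^2 - 372*k + 187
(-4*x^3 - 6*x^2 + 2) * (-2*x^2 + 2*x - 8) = 8*x^5 + 4*x^4 + 20*x^3 + 44*x^2 + 4*x - 16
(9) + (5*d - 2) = 5*d + 7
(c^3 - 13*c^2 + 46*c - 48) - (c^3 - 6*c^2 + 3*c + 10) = -7*c^2 + 43*c - 58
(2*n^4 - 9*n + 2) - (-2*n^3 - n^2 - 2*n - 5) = 2*n^4 + 2*n^3 + n^2 - 7*n + 7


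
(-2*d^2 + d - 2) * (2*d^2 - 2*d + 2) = -4*d^4 + 6*d^3 - 10*d^2 + 6*d - 4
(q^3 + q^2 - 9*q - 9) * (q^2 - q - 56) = q^5 - 66*q^3 - 56*q^2 + 513*q + 504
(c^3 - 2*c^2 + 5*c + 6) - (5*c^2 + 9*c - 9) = c^3 - 7*c^2 - 4*c + 15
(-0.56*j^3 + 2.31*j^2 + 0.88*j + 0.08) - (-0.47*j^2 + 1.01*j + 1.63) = -0.56*j^3 + 2.78*j^2 - 0.13*j - 1.55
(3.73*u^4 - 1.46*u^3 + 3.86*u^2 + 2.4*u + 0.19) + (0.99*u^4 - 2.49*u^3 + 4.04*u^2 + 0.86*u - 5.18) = 4.72*u^4 - 3.95*u^3 + 7.9*u^2 + 3.26*u - 4.99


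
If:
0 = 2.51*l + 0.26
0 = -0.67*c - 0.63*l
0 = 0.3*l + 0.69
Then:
No Solution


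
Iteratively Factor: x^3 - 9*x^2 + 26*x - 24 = (x - 2)*(x^2 - 7*x + 12) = (x - 3)*(x - 2)*(x - 4)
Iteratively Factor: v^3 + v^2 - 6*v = (v - 2)*(v^2 + 3*v) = (v - 2)*(v + 3)*(v)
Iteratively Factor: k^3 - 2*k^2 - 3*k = (k + 1)*(k^2 - 3*k) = k*(k + 1)*(k - 3)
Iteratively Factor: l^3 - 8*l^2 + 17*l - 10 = (l - 5)*(l^2 - 3*l + 2) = (l - 5)*(l - 1)*(l - 2)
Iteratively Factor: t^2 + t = (t + 1)*(t)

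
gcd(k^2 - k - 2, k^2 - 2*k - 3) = k + 1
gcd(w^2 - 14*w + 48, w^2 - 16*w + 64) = w - 8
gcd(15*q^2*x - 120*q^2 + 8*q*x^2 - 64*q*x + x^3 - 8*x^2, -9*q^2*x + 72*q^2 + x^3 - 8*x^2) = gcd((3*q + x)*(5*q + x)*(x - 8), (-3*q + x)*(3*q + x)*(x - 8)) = 3*q*x - 24*q + x^2 - 8*x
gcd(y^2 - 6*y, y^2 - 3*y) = y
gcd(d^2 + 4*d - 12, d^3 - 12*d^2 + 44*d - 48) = d - 2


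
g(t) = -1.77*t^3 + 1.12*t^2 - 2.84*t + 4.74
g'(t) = -5.31*t^2 + 2.24*t - 2.84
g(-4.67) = 222.70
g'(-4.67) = -129.11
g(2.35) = -18.72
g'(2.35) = -26.90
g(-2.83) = 61.86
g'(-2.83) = -51.71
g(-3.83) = 131.49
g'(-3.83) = -89.31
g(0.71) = 2.65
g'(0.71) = -3.93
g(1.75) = -6.29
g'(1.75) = -15.18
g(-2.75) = 57.83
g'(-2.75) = -49.16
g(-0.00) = 4.74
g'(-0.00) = -2.84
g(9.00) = -1220.43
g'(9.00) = -412.79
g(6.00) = -354.30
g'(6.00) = -180.56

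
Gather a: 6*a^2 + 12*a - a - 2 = 6*a^2 + 11*a - 2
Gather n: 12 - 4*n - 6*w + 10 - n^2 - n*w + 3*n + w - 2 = -n^2 + n*(-w - 1) - 5*w + 20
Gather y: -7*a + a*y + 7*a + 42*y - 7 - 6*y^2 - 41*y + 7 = -6*y^2 + y*(a + 1)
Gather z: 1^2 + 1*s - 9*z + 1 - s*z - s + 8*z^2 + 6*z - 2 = 8*z^2 + z*(-s - 3)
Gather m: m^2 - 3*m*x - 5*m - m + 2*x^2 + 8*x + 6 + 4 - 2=m^2 + m*(-3*x - 6) + 2*x^2 + 8*x + 8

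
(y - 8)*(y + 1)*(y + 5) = y^3 - 2*y^2 - 43*y - 40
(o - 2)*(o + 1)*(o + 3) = o^3 + 2*o^2 - 5*o - 6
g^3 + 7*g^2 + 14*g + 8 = (g + 1)*(g + 2)*(g + 4)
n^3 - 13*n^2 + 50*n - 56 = (n - 7)*(n - 4)*(n - 2)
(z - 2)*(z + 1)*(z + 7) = z^3 + 6*z^2 - 9*z - 14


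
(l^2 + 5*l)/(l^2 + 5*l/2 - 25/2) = 2*l/(2*l - 5)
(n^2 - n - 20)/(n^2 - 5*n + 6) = (n^2 - n - 20)/(n^2 - 5*n + 6)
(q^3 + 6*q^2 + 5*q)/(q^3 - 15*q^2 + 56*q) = (q^2 + 6*q + 5)/(q^2 - 15*q + 56)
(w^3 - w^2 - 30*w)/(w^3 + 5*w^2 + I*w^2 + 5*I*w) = (w - 6)/(w + I)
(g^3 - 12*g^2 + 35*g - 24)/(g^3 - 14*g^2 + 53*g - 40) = (g - 3)/(g - 5)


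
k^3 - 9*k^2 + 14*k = k*(k - 7)*(k - 2)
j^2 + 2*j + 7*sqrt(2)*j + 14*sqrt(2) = (j + 2)*(j + 7*sqrt(2))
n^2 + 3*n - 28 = (n - 4)*(n + 7)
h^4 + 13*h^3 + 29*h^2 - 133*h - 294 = (h - 3)*(h + 2)*(h + 7)^2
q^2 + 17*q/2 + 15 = (q + 5/2)*(q + 6)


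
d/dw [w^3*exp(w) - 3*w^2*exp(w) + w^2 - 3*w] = w^3*exp(w) - 6*w*exp(w) + 2*w - 3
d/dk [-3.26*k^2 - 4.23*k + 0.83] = -6.52*k - 4.23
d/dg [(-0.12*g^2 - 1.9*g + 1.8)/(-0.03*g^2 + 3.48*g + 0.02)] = (-0.4746*g^2 + 0.103199999999999*g - 6.302)/(0.0009*g^4 - 0.2088*g^3 + 12.1092*g^2 + 0.1392*g + 0.0004)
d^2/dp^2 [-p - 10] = 0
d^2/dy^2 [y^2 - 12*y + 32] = 2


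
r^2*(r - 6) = r^3 - 6*r^2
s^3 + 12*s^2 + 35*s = s*(s + 5)*(s + 7)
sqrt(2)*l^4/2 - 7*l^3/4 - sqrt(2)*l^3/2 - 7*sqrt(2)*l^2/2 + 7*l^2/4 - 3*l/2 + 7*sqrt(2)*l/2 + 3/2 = (l/2 + sqrt(2)/2)*(l - 1)*(l - 3*sqrt(2))*(sqrt(2)*l + 1/2)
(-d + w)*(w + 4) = -d*w - 4*d + w^2 + 4*w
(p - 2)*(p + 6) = p^2 + 4*p - 12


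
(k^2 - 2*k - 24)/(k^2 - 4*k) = (k^2 - 2*k - 24)/(k*(k - 4))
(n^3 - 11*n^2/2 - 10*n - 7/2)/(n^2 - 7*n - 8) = (2*n^2 - 13*n - 7)/(2*(n - 8))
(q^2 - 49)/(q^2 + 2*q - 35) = (q - 7)/(q - 5)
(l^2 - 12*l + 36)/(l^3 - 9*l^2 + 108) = 1/(l + 3)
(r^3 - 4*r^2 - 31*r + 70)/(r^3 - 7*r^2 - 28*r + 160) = (r^2 - 9*r + 14)/(r^2 - 12*r + 32)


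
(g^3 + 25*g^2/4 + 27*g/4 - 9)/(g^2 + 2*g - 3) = (g^2 + 13*g/4 - 3)/(g - 1)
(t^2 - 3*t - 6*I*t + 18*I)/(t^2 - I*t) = (t^2 - 3*t - 6*I*t + 18*I)/(t*(t - I))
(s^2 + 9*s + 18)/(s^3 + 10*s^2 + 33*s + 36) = (s + 6)/(s^2 + 7*s + 12)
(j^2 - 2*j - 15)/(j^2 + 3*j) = (j - 5)/j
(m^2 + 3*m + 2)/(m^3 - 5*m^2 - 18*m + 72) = (m^2 + 3*m + 2)/(m^3 - 5*m^2 - 18*m + 72)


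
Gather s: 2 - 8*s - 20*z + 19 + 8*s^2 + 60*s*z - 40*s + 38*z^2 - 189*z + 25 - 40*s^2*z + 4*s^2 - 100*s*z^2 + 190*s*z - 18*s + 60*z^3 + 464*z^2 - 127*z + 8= s^2*(12 - 40*z) + s*(-100*z^2 + 250*z - 66) + 60*z^3 + 502*z^2 - 336*z + 54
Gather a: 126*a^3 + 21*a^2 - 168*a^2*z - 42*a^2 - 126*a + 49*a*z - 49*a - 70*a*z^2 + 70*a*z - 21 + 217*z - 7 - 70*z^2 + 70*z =126*a^3 + a^2*(-168*z - 21) + a*(-70*z^2 + 119*z - 175) - 70*z^2 + 287*z - 28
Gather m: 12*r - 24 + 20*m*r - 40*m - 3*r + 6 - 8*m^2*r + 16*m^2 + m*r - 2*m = m^2*(16 - 8*r) + m*(21*r - 42) + 9*r - 18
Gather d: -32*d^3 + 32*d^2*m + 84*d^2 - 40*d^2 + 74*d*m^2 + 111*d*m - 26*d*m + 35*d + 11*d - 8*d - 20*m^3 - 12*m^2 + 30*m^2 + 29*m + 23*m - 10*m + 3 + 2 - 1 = -32*d^3 + d^2*(32*m + 44) + d*(74*m^2 + 85*m + 38) - 20*m^3 + 18*m^2 + 42*m + 4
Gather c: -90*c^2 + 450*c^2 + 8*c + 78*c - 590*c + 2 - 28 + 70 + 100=360*c^2 - 504*c + 144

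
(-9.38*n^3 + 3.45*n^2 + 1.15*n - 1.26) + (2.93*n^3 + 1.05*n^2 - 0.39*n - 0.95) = -6.45*n^3 + 4.5*n^2 + 0.76*n - 2.21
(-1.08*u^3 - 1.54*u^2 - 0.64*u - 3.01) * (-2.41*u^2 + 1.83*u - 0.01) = 2.6028*u^5 + 1.735*u^4 - 1.265*u^3 + 6.0983*u^2 - 5.5019*u + 0.0301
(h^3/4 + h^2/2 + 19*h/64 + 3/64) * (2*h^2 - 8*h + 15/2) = h^5/2 - h^4 - 49*h^3/32 + 47*h^2/32 + 237*h/128 + 45/128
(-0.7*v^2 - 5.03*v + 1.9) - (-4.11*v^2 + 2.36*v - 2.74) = 3.41*v^2 - 7.39*v + 4.64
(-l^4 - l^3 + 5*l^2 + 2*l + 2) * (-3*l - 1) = 3*l^5 + 4*l^4 - 14*l^3 - 11*l^2 - 8*l - 2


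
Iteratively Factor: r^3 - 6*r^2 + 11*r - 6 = (r - 1)*(r^2 - 5*r + 6) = (r - 2)*(r - 1)*(r - 3)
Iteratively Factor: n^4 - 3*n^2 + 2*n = (n - 1)*(n^3 + n^2 - 2*n) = (n - 1)*(n + 2)*(n^2 - n) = n*(n - 1)*(n + 2)*(n - 1)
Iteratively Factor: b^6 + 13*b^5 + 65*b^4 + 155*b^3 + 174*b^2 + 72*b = (b + 3)*(b^5 + 10*b^4 + 35*b^3 + 50*b^2 + 24*b) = (b + 1)*(b + 3)*(b^4 + 9*b^3 + 26*b^2 + 24*b) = b*(b + 1)*(b + 3)*(b^3 + 9*b^2 + 26*b + 24) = b*(b + 1)*(b + 2)*(b + 3)*(b^2 + 7*b + 12) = b*(b + 1)*(b + 2)*(b + 3)^2*(b + 4)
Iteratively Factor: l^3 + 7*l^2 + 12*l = (l)*(l^2 + 7*l + 12) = l*(l + 4)*(l + 3)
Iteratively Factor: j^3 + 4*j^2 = (j + 4)*(j^2) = j*(j + 4)*(j)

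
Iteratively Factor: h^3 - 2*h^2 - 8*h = (h - 4)*(h^2 + 2*h) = (h - 4)*(h + 2)*(h)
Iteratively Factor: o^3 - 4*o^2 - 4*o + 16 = (o - 4)*(o^2 - 4) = (o - 4)*(o + 2)*(o - 2)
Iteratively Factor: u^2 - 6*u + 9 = (u - 3)*(u - 3)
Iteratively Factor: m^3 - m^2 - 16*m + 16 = (m - 1)*(m^2 - 16) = (m - 4)*(m - 1)*(m + 4)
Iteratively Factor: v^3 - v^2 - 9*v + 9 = (v - 3)*(v^2 + 2*v - 3) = (v - 3)*(v + 3)*(v - 1)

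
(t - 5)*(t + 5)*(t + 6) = t^3 + 6*t^2 - 25*t - 150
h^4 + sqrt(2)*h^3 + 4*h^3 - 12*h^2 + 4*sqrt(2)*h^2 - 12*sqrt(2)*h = h*(h - 2)*(h + 6)*(h + sqrt(2))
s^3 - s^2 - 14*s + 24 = (s - 3)*(s - 2)*(s + 4)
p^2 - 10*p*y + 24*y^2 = (p - 6*y)*(p - 4*y)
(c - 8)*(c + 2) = c^2 - 6*c - 16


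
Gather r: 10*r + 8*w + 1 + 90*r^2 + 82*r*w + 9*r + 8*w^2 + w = 90*r^2 + r*(82*w + 19) + 8*w^2 + 9*w + 1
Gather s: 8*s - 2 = 8*s - 2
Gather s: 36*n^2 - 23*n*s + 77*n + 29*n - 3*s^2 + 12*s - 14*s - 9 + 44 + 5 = 36*n^2 + 106*n - 3*s^2 + s*(-23*n - 2) + 40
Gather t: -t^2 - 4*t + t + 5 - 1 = -t^2 - 3*t + 4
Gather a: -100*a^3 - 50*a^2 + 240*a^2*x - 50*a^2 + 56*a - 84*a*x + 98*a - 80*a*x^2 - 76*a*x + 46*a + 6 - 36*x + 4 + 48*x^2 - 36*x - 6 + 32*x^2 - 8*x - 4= -100*a^3 + a^2*(240*x - 100) + a*(-80*x^2 - 160*x + 200) + 80*x^2 - 80*x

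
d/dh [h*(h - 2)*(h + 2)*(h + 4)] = 4*h^3 + 12*h^2 - 8*h - 16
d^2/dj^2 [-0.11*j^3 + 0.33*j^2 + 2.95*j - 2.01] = 0.66 - 0.66*j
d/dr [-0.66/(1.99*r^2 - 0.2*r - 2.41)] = (2.6268*r - 0.132)/(-1.99*r^2 + 0.2*r + 2.41)^2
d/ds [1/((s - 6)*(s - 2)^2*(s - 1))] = (-(s - 6)*(s - 2) - 2*(s - 6)*(s - 1) - (s - 2)*(s - 1))/((s - 6)^2*(s - 2)^3*(s - 1)^2)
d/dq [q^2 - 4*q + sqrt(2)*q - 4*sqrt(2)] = 2*q - 4 + sqrt(2)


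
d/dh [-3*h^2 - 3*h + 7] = -6*h - 3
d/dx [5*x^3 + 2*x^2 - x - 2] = 15*x^2 + 4*x - 1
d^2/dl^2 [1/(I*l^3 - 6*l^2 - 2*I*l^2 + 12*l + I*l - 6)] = (-12*I*l^2 + l*(96 + 8*I) - 24 + 214*I)/(l^7 + l^6*(-4 + 18*I) + l^5*(-102 - 72*I) + l^4*(428 - 108*I) + l^3*(-647 + 792*I) + l^2*(432 - 1278*I) + l*(-108 + 864*I) - 216*I)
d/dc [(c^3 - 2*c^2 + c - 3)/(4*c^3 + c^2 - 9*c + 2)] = (9*c^4 - 26*c^3 + 59*c^2 - 2*c - 25)/(16*c^6 + 8*c^5 - 71*c^4 - 2*c^3 + 85*c^2 - 36*c + 4)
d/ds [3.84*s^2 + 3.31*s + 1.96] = 7.68*s + 3.31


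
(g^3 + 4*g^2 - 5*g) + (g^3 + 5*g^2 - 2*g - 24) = 2*g^3 + 9*g^2 - 7*g - 24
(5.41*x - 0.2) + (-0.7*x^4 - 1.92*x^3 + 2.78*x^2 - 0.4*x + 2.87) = -0.7*x^4 - 1.92*x^3 + 2.78*x^2 + 5.01*x + 2.67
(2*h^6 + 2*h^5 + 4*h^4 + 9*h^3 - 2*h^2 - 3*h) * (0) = 0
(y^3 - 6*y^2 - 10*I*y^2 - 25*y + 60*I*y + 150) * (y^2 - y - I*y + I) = y^5 - 7*y^4 - 11*I*y^4 - 29*y^3 + 77*I*y^3 + 245*y^2 - 41*I*y^2 - 210*y - 175*I*y + 150*I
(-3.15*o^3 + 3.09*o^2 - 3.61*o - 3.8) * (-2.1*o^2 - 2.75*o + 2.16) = 6.615*o^5 + 2.1735*o^4 - 7.7205*o^3 + 24.5819*o^2 + 2.6524*o - 8.208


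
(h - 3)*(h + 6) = h^2 + 3*h - 18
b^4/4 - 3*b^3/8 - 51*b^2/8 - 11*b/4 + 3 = (b/4 + 1)*(b - 6)*(b - 1/2)*(b + 1)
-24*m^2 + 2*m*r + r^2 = (-4*m + r)*(6*m + r)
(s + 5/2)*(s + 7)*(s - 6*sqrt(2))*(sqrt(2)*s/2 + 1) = sqrt(2)*s^4/2 - 5*s^3 + 19*sqrt(2)*s^3/4 - 95*s^2/2 + 11*sqrt(2)*s^2/4 - 175*s/2 - 57*sqrt(2)*s - 105*sqrt(2)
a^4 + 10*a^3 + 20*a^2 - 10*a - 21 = (a - 1)*(a + 1)*(a + 3)*(a + 7)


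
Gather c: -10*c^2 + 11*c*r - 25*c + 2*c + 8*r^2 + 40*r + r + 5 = -10*c^2 + c*(11*r - 23) + 8*r^2 + 41*r + 5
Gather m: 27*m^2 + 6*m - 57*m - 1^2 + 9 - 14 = 27*m^2 - 51*m - 6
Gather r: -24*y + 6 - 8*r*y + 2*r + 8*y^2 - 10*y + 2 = r*(2 - 8*y) + 8*y^2 - 34*y + 8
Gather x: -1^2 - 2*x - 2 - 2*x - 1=-4*x - 4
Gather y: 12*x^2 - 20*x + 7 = 12*x^2 - 20*x + 7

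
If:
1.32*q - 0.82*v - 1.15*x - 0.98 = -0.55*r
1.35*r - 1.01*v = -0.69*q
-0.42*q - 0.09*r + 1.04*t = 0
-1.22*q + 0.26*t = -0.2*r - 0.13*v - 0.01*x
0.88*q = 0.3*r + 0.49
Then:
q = 5.03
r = 13.12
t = 3.17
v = 20.97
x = -3.76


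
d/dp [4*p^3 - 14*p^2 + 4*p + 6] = 12*p^2 - 28*p + 4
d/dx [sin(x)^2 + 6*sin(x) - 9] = 2*(sin(x) + 3)*cos(x)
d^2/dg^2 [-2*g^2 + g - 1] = -4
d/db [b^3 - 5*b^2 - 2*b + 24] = 3*b^2 - 10*b - 2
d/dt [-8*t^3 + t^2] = 2*t*(1 - 12*t)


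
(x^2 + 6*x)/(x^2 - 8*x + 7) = x*(x + 6)/(x^2 - 8*x + 7)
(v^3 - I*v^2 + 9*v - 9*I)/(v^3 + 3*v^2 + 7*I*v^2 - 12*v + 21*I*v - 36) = (v^2 - 4*I*v - 3)/(v^2 + v*(3 + 4*I) + 12*I)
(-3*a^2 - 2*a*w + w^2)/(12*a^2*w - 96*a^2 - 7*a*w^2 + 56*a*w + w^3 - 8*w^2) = (a + w)/(-4*a*w + 32*a + w^2 - 8*w)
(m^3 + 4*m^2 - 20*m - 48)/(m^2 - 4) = (m^2 + 2*m - 24)/(m - 2)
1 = 1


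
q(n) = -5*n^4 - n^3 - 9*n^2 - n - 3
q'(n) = -20*n^3 - 3*n^2 - 18*n - 1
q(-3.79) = -1105.68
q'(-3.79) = 1112.93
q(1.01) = -19.42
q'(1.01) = -42.85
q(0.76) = -11.07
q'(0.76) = -25.19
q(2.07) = -144.31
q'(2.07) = -228.51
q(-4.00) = -1359.00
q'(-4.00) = 1303.00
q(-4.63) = -2389.75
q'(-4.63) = 2003.09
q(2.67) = -342.97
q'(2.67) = -451.13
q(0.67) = -9.02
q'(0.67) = -20.42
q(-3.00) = -459.00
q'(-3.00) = 566.00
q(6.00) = -7029.00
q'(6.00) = -4537.00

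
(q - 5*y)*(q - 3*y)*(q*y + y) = q^3*y - 8*q^2*y^2 + q^2*y + 15*q*y^3 - 8*q*y^2 + 15*y^3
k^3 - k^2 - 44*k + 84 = (k - 6)*(k - 2)*(k + 7)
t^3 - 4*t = t*(t - 2)*(t + 2)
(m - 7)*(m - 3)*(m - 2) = m^3 - 12*m^2 + 41*m - 42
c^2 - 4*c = c*(c - 4)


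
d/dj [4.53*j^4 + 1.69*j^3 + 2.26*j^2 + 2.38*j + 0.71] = 18.12*j^3 + 5.07*j^2 + 4.52*j + 2.38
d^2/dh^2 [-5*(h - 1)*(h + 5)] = -10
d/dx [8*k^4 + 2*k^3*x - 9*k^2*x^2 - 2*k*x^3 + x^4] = 2*k^3 - 18*k^2*x - 6*k*x^2 + 4*x^3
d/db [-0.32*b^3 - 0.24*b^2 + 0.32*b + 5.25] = -0.96*b^2 - 0.48*b + 0.32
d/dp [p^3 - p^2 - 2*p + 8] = 3*p^2 - 2*p - 2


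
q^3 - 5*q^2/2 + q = q*(q - 2)*(q - 1/2)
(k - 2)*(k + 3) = k^2 + k - 6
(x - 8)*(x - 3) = x^2 - 11*x + 24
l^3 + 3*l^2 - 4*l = l*(l - 1)*(l + 4)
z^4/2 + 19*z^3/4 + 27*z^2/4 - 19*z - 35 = (z/2 + 1)*(z - 2)*(z + 5/2)*(z + 7)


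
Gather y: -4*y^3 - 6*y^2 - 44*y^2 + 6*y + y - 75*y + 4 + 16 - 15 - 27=-4*y^3 - 50*y^2 - 68*y - 22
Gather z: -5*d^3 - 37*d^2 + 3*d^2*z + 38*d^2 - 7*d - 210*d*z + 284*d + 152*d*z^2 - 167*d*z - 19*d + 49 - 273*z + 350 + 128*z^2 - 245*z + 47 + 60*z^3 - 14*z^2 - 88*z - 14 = -5*d^3 + d^2 + 258*d + 60*z^3 + z^2*(152*d + 114) + z*(3*d^2 - 377*d - 606) + 432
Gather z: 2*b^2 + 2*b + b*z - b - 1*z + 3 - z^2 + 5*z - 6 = 2*b^2 + b - z^2 + z*(b + 4) - 3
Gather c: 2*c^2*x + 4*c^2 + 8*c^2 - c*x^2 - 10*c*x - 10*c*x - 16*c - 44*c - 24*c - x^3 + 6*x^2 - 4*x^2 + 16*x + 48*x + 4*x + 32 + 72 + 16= c^2*(2*x + 12) + c*(-x^2 - 20*x - 84) - x^3 + 2*x^2 + 68*x + 120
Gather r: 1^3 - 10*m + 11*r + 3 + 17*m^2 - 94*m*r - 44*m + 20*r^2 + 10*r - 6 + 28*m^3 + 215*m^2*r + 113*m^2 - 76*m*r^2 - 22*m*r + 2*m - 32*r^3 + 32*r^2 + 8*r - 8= 28*m^3 + 130*m^2 - 52*m - 32*r^3 + r^2*(52 - 76*m) + r*(215*m^2 - 116*m + 29) - 10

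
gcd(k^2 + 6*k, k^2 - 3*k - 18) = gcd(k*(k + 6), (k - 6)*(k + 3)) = 1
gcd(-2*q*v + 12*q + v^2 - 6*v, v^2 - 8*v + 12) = v - 6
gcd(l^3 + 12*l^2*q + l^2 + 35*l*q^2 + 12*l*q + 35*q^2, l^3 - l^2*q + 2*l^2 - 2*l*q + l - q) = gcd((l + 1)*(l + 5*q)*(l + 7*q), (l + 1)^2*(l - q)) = l + 1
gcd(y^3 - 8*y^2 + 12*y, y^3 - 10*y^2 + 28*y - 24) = y^2 - 8*y + 12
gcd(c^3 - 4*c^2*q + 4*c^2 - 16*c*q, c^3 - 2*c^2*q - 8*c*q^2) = -c^2 + 4*c*q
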